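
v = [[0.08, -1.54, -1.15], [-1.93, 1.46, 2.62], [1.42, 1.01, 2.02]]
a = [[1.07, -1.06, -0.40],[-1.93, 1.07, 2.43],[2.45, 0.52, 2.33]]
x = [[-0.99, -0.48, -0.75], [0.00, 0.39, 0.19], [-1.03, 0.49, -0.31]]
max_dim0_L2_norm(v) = 3.5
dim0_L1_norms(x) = [2.02, 1.36, 1.25]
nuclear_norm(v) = 7.23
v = a + x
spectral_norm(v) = 4.23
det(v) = -7.08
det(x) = 0.00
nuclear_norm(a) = 7.67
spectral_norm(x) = 1.62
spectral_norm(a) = 3.63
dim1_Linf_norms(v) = [1.54, 2.62, 2.02]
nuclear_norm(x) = 2.48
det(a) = -8.31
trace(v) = 3.56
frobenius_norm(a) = 4.99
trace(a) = 4.47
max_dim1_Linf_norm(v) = 2.62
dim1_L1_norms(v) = [2.77, 6.01, 4.45]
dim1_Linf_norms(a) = [1.07, 2.43, 2.45]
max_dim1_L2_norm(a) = 3.42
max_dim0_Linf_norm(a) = 2.45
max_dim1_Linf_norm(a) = 2.45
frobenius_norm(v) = 4.85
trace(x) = -0.91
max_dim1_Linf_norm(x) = 1.03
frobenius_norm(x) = 1.83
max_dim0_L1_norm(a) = 5.45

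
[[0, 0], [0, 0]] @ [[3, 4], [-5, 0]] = [[0, 0], [0, 0]]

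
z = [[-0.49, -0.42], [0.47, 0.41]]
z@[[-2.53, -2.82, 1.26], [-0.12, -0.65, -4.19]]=[[1.29,1.65,1.14], [-1.24,-1.59,-1.13]]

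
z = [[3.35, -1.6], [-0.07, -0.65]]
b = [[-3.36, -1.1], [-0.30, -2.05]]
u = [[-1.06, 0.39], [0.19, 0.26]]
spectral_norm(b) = 3.69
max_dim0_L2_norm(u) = 1.08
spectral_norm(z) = 3.72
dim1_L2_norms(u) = [1.13, 0.32]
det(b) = 6.56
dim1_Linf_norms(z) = [3.35, 0.65]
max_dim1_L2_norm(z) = 3.71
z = b @ u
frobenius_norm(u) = 1.17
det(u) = -0.35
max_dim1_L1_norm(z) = 4.95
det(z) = -2.29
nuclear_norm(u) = 1.44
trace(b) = -5.41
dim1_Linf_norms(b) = [3.36, 2.05]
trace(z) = 2.70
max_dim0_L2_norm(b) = 3.37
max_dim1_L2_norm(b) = 3.54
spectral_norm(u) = 1.13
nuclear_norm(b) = 5.47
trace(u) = -0.80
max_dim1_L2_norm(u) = 1.13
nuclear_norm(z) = 4.33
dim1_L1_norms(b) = [4.46, 2.35]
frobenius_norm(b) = 4.10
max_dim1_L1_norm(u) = 1.45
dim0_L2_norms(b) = [3.37, 2.33]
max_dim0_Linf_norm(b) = 3.36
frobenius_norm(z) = 3.77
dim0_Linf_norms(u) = [1.06, 0.39]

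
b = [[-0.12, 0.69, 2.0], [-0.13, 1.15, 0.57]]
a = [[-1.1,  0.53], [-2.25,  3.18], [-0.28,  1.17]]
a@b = [[0.06,-0.15,-1.9], [-0.14,2.1,-2.69], [-0.12,1.15,0.11]]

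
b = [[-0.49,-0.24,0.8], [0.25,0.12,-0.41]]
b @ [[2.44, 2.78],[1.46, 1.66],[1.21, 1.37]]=[[-0.58, -0.66], [0.29, 0.33]]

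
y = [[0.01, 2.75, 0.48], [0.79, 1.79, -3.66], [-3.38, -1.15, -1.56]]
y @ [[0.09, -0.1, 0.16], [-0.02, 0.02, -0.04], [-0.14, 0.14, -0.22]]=[[-0.12, 0.12, -0.21],[0.55, -0.56, 0.86],[-0.06, 0.10, -0.15]]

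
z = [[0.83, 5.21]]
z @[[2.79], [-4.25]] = [[-19.83]]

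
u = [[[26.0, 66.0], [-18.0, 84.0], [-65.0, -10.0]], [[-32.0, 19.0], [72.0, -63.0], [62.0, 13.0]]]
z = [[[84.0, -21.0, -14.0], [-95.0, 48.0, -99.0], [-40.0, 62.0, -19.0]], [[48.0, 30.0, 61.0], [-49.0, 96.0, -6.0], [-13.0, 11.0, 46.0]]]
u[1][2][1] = 13.0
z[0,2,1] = 62.0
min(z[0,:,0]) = -95.0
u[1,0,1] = 19.0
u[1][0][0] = -32.0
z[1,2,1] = 11.0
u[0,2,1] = -10.0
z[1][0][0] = 48.0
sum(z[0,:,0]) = -51.0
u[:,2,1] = [-10.0, 13.0]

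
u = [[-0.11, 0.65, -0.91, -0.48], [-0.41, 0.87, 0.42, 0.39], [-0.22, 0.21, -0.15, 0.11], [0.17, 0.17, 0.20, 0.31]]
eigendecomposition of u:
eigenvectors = [[-0.26+0.00j, 0.75+0.00j, 0.75-0.00j, 0.73+0.00j], [-0.89+0.00j, 0.29+0.32j, 0.29-0.32j, 0.15+0.00j], [-0.15+0.00j, -0.10+0.16j, -0.10-0.16j, (0.56+0j)], [-0.34+0.00j, (0.1-0.45j), 0.10+0.45j, -0.35+0.00j]]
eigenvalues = [(0.97+0j), (0.2+0.37j), (0.2-0.37j), (-0.45+0j)]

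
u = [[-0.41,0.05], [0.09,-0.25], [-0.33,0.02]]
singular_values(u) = [0.54, 0.23]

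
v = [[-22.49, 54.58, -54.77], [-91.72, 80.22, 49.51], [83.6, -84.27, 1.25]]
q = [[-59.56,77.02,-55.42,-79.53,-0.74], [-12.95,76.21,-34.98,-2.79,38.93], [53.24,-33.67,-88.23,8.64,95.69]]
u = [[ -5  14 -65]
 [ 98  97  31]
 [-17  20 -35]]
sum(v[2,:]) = 0.5799999999999983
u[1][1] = 97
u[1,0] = 98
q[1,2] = -34.98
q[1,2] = -34.98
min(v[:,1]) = -84.27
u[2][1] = 20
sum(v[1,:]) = 38.01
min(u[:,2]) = -65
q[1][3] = -2.79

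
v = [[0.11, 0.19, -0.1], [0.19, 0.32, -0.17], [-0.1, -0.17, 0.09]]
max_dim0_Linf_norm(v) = 0.32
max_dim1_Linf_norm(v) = 0.32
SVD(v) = [[-0.46, 0.83, 0.30], [-0.78, -0.54, 0.3], [0.42, -0.1, 0.90]] @ diag([0.5221068484416233, 0.0021068484416231496, 1.6455552678430026e-17]) @ [[-0.46,  -0.78,  0.42], [-0.83,  0.54,  0.1], [-0.30,  -0.30,  -0.90]]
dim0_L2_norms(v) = [0.24, 0.41, 0.22]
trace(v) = 0.52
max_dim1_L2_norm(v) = 0.41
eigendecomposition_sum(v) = [[0.11, 0.19, -0.1], [0.19, 0.32, -0.17], [-0.1, -0.17, 0.09]] + [[-0.00, 0.00, 0.00], [0.00, -0.00, -0.00], [0.0, -0.0, -0.00]] + [[-0.00, -0.00, -0.0], [-0.00, -0.00, -0.0], [-0.0, -0.00, -0.0]]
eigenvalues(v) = [0.52, -0.0, -0.0]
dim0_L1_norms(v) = [0.4, 0.68, 0.36]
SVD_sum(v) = [[0.11,0.19,-0.10], [0.19,0.32,-0.17], [-0.10,-0.17,0.09]] + [[-0.00, 0.0, 0.00],  [0.0, -0.0, -0.0],  [0.0, -0.00, -0.0]] + [[-0.00, -0.00, -0.00], [-0.0, -0.00, -0.00], [-0.00, -0.0, -0.00]]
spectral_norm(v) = 0.52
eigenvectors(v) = [[-0.46, -0.83, 0.3], [-0.78, 0.54, 0.3], [0.42, 0.10, 0.90]]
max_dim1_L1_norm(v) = 0.68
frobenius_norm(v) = 0.52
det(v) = 0.00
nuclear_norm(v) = 0.52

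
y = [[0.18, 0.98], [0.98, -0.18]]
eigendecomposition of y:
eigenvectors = [[0.77,-0.64], [0.64,0.77]]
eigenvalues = [1.0, -1.0]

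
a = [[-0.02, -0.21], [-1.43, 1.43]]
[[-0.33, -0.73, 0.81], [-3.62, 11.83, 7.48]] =a @ [[3.74, -4.37, -8.28], [1.21, 3.90, -3.05]]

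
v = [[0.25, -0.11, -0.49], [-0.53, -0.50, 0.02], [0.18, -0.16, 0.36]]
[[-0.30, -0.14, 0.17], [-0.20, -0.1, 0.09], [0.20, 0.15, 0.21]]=v @ [[0.13, 0.16, 0.47], [0.28, 0.04, -0.68], [0.61, 0.36, 0.05]]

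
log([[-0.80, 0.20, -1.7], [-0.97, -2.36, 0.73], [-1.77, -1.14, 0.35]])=[[0.53+1.92j, 0.14-0.62j, 0.18+1.76j], [0.24+0.64j, 0.73+3.47j, -0.01-0.92j], [(0.29+1.55j), (0.27+0.79j), (0.35+0.89j)]]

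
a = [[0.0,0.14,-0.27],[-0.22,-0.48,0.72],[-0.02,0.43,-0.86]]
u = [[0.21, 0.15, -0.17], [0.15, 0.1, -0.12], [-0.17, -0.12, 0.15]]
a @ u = [[0.07, 0.05, -0.06], [-0.24, -0.17, 0.2], [0.21, 0.14, -0.18]]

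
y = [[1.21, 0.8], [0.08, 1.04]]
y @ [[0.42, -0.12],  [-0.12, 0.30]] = [[0.41, 0.09], [-0.09, 0.30]]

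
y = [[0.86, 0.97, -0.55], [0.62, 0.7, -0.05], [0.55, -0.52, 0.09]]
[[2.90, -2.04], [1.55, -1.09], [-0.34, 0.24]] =y @ [[0.88, -0.62], [1.32, -0.93], [-1.57, 1.10]]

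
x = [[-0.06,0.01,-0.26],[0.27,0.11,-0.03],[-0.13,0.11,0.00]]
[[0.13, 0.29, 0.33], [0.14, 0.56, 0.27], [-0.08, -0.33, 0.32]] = x@[[0.51, 2.11, -0.21], [-0.12, -0.55, 2.66], [-0.63, -1.62, -1.12]]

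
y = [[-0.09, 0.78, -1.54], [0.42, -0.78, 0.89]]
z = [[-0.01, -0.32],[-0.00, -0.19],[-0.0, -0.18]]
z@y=[[-0.13, 0.24, -0.27], [-0.08, 0.15, -0.17], [-0.08, 0.14, -0.16]]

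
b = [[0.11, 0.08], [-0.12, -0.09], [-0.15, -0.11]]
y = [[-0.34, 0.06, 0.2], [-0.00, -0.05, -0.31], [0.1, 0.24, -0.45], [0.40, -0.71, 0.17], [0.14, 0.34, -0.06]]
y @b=[[-0.07, -0.05], [0.05, 0.04], [0.05, 0.04], [0.10, 0.08], [-0.02, -0.01]]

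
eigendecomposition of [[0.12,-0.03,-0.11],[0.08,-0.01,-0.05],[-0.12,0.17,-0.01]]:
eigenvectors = [[(-0.5+0j), 0.78+0.00j, (0.78-0j)], [-0.05+0.00j, 0.61-0.05j, 0.61+0.05j], [(-0.86+0j), 0.08-0.10j, (0.08+0.1j)]]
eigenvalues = [(-0.07+0j), (0.09+0.02j), (0.09-0.02j)]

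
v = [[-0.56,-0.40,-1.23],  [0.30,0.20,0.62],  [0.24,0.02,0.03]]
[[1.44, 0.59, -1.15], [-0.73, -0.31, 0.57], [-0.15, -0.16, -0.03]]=v@[[-0.48, -0.68, -0.28], [-0.86, 0.37, 0.06], [-0.67, -0.29, 1.04]]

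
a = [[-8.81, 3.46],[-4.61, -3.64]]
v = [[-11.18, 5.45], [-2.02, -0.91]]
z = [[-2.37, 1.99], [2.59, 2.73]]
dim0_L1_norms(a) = [13.42, 7.1]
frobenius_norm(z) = 4.87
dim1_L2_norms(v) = [12.44, 2.22]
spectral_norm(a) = 10.07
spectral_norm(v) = 12.52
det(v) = 21.18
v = a + z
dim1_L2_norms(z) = [3.09, 3.76]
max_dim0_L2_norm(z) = 3.51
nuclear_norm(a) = 14.84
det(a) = 48.02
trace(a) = -12.45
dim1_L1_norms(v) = [16.63, 2.93]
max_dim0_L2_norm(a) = 9.94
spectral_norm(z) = 3.78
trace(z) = 0.36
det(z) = -11.62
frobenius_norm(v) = 12.63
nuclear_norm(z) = 6.85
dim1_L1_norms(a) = [12.27, 8.25]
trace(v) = -12.09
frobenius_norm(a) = 11.14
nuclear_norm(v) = 14.21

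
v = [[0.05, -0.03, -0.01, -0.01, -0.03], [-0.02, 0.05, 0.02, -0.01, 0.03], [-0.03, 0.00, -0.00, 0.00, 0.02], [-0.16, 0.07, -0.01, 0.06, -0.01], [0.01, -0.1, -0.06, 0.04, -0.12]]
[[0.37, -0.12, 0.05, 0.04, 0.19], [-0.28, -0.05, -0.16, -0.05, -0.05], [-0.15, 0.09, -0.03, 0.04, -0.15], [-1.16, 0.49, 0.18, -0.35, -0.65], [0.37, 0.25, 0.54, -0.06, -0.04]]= v @ [[4.65, -3.12, -0.77, -0.53, 4.8], [-4.66, -1.95, -2.05, -3.38, 0.36], [2.68, 0.19, 1.78, 2.80, 2.20], [-1.15, 2.09, 3.18, -2.63, 1.83], [-0.53, -0.09, -2.68, 1.03, -0.06]]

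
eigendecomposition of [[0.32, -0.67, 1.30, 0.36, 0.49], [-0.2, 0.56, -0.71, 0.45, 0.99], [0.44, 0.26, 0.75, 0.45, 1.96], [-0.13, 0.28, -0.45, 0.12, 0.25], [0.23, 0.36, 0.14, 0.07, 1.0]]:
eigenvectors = [[(-0.7+0j),-0.70-0.00j,(-0.66+0j),0.37+0.00j,(-0.86+0j)], [(0.46-0.11j),(0.46+0.11j),(-0.64+0j),(-0.71+0j),(0.02+0j)], [(-0.42-0.14j),-0.42+0.14j,(-0.14+0j),-0.48+0.00j,(0.26+0j)], [0.27-0.04j,(0.27+0.04j),-0.17+0.00j,-0.27+0.00j,-0.40+0.00j], [-0.11-0.08j,(-0.11+0.08j),(0.34+0j),(0.26+0j),0.18+0.00j]]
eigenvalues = [(1.48+0.24j), (1.48-0.24j), (-0.21+0j), 0j, 0j]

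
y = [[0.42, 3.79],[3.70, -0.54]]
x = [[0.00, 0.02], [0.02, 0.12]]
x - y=[[-0.42, -3.77], [-3.68, 0.66]]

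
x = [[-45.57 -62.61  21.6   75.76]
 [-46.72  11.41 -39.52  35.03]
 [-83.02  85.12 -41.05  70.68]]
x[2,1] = 85.12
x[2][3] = 70.68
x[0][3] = 75.76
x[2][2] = -41.05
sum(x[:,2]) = -58.97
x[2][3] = 70.68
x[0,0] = -45.57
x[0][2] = 21.6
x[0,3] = 75.76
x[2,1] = 85.12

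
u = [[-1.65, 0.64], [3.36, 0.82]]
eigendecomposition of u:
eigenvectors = [[-0.68, -0.20], [0.73, -0.98]]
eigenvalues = [-2.33, 1.5]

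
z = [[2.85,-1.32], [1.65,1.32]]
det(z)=5.940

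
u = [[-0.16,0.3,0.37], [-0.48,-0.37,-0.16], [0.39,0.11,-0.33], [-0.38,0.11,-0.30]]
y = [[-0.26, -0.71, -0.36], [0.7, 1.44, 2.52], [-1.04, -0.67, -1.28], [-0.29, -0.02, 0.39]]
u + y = [[-0.42, -0.41, 0.01],  [0.22, 1.07, 2.36],  [-0.65, -0.56, -1.61],  [-0.67, 0.09, 0.09]]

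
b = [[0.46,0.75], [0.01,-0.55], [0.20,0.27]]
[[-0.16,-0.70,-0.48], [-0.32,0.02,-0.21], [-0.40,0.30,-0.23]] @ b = [[-0.18, 0.14], [-0.19, -0.31], [-0.23, -0.53]]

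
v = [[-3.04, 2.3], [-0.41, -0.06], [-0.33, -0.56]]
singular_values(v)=[3.82, 0.71]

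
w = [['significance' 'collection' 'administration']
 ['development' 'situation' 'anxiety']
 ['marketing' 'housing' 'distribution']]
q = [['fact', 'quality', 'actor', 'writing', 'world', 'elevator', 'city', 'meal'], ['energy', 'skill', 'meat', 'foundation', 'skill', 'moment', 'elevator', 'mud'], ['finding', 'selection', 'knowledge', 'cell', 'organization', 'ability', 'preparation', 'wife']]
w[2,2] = 'distribution'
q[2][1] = 'selection'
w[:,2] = ['administration', 'anxiety', 'distribution']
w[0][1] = 'collection'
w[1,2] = 'anxiety'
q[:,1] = ['quality', 'skill', 'selection']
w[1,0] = 'development'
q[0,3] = 'writing'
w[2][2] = 'distribution'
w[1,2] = 'anxiety'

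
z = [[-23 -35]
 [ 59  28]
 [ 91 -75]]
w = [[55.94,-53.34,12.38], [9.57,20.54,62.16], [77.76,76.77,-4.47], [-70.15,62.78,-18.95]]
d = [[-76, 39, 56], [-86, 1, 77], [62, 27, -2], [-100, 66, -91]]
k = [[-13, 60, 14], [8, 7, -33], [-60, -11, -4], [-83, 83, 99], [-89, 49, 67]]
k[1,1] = 7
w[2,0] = 77.76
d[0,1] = 39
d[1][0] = -86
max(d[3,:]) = 66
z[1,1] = 28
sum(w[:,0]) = 73.11999999999998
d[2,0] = 62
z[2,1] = -75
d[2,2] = -2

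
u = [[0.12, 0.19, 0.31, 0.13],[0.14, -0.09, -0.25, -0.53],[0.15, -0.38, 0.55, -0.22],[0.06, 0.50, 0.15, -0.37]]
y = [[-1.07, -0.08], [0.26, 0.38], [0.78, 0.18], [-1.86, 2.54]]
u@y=[[-0.08, 0.45], [0.62, -1.44], [0.58, -0.62], [0.87, -0.73]]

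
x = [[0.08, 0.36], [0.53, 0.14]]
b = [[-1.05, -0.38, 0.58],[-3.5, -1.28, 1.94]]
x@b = [[-1.34,-0.49,0.74], [-1.05,-0.38,0.58]]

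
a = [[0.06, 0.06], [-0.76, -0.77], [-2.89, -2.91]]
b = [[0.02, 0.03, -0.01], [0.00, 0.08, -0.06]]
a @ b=[[0.00,0.01,-0.0],[-0.02,-0.08,0.05],[-0.06,-0.32,0.2]]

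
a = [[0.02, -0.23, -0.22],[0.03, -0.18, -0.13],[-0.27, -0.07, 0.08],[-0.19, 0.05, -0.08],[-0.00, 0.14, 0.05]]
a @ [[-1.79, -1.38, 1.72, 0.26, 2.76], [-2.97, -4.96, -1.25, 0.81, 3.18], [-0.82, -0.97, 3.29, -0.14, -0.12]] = [[0.83, 1.33, -0.40, -0.15, -0.65], [0.59, 0.98, -0.15, -0.12, -0.47], [0.63, 0.64, -0.11, -0.14, -0.98], [0.26, 0.09, -0.65, 0.00, -0.36], [-0.46, -0.74, -0.01, 0.11, 0.44]]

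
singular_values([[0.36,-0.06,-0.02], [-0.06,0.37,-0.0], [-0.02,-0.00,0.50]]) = [0.5, 0.42, 0.3]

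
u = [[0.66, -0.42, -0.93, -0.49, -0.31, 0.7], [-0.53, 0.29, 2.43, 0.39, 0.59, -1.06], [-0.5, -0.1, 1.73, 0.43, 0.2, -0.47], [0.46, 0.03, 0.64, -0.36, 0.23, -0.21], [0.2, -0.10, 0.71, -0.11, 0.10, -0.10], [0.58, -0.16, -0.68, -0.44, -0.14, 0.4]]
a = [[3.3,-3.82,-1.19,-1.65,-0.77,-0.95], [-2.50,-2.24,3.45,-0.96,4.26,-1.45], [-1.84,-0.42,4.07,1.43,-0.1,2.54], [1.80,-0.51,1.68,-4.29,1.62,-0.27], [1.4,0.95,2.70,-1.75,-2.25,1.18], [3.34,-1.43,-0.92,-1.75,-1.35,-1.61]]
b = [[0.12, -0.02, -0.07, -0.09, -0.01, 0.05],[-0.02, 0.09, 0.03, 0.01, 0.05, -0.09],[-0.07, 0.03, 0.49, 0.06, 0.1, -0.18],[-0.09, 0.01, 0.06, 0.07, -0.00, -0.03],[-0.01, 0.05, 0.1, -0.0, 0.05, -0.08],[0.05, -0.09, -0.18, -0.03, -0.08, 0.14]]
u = a @ b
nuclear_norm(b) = 0.97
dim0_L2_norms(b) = [0.17, 0.14, 0.54, 0.13, 0.15, 0.26]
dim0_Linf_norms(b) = [0.12, 0.09, 0.49, 0.09, 0.1, 0.18]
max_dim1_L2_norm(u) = 2.81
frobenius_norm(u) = 4.07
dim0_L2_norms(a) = [6.07, 4.8, 6.39, 5.5, 5.32, 3.68]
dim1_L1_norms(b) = [0.36, 0.29, 0.93, 0.26, 0.29, 0.57]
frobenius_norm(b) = 0.67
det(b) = 0.00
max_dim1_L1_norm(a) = 14.86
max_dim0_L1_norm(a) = 14.18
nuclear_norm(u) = 5.61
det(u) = 0.00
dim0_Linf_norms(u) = [0.66, 0.42, 2.43, 0.49, 0.59, 1.06]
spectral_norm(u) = 3.86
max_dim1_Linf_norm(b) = 0.49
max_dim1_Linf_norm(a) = 4.29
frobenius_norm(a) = 13.14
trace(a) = -3.02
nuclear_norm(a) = 26.78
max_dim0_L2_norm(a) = 6.39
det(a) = 611.21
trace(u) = 2.82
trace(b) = 0.96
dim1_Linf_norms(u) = [0.93, 2.43, 1.73, 0.64, 0.71, 0.68]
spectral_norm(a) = 8.55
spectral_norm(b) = 0.63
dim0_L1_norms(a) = [14.18, 9.37, 14.01, 11.83, 10.35, 8.0]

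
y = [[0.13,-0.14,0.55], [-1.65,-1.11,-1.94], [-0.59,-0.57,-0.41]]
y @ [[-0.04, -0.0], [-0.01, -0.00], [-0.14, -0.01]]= [[-0.08, -0.01], [0.35, 0.02], [0.09, 0.00]]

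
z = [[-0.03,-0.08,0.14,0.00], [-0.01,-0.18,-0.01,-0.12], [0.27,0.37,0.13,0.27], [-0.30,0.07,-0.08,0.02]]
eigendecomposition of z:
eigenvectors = [[(-0.52+0j), (-0.24-0.23j), (-0.24+0.23j), (-0.02+0j)],[-0.28+0.00j, (-0.25+0.15j), (-0.25-0.15j), (-0.49+0j)],[0.77+0.00j, -0.14-0.38j, (-0.14+0.38j), -0.29+0.00j],[-0.25+0.00j, (0.8+0j), (0.8-0j), 0.82+0.00j]]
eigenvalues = [(-0.28+0j), (0.1+0.14j), (0.1-0.14j), (0.01+0j)]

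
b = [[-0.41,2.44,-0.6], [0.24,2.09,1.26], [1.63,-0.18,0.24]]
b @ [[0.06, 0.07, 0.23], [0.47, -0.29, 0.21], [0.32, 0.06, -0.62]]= [[0.93, -0.77, 0.79], [1.40, -0.51, -0.29], [0.09, 0.18, 0.19]]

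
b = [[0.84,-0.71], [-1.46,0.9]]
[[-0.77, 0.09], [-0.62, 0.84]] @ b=[[-0.78,0.63], [-1.75,1.2]]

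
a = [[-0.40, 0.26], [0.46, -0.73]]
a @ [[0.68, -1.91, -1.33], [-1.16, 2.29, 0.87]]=[[-0.57,1.36,0.76], [1.16,-2.55,-1.25]]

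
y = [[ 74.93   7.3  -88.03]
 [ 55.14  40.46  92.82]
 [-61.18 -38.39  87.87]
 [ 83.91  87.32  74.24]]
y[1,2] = 92.82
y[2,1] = -38.39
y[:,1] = [7.3, 40.46, -38.39, 87.32]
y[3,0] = 83.91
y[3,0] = 83.91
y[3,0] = 83.91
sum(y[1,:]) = 188.42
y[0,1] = 7.3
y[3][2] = 74.24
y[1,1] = 40.46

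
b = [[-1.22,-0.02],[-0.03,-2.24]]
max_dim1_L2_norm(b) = 2.24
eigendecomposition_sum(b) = [[-1.22, 0.02], [0.04, -0.00]] + [[-0.00, -0.04], [-0.07, -2.24]]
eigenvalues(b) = [-1.22, -2.24]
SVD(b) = [[0.02, 1.00], [1.00, -0.02]] @ diag([2.240619602863403, 1.219394847973472]) @ [[-0.03, -1.0], [-1.0, 0.03]]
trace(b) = -3.46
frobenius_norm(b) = 2.55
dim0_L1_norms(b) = [1.25, 2.26]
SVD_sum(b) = [[-0.00, -0.05], [-0.06, -2.24]] + [[-1.22, 0.03],[0.03, -0.00]]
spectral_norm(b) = 2.24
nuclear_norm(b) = 3.46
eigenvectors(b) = [[1.0, 0.02], [-0.03, 1.00]]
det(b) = 2.73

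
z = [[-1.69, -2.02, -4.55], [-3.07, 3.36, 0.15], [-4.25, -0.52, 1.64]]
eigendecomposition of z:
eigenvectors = [[0.81, 0.49, -0.05],[0.28, -0.75, -0.89],[0.52, -0.45, 0.45]]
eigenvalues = [-5.29, 5.48, 3.13]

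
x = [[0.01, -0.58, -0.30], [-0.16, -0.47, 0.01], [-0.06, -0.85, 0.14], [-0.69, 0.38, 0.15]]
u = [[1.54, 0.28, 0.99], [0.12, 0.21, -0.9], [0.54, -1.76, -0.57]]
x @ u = [[-0.22, 0.41, 0.70], [-0.30, -0.16, 0.26], [-0.12, -0.44, 0.63], [-0.94, -0.38, -1.11]]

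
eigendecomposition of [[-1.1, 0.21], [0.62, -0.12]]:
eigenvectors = [[-0.87,  -0.19], [0.49,  -0.98]]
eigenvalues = [-1.22, -0.0]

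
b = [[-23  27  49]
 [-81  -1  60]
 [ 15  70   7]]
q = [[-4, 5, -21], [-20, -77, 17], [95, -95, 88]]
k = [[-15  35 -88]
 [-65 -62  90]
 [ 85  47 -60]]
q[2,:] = [95, -95, 88]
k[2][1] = 47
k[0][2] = -88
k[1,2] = 90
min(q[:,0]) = -20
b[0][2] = 49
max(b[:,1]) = 70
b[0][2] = 49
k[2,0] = 85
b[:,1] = [27, -1, 70]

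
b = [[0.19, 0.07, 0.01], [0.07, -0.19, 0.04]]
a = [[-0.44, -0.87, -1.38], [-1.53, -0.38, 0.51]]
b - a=[[0.63,0.94,1.39], [1.6,0.19,-0.47]]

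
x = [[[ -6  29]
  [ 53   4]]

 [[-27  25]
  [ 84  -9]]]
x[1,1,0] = 84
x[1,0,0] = -27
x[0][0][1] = 29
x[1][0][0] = -27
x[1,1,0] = 84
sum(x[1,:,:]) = 73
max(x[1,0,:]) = 25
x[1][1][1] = -9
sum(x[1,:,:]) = 73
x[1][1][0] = 84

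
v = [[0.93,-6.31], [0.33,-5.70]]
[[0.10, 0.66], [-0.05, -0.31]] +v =[[1.03,-5.65], [0.28,-6.01]]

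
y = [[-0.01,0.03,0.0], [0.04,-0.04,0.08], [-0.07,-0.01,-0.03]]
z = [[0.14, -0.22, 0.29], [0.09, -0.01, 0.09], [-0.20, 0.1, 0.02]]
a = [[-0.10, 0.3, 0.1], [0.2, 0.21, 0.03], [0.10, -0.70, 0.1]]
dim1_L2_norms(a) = [0.33, 0.29, 0.71]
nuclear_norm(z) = 0.67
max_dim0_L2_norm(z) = 0.3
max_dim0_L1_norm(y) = 0.12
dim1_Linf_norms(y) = [0.03, 0.08, 0.07]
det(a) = -0.03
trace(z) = 0.15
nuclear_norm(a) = 1.17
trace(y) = -0.08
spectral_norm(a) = 0.79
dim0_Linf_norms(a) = [0.2, 0.7, 0.1]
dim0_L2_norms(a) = [0.24, 0.79, 0.14]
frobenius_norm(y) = 0.13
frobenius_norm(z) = 0.47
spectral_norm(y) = 0.11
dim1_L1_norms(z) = [0.65, 0.19, 0.32]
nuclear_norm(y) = 0.19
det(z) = 0.01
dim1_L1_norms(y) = [0.04, 0.16, 0.11]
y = a @ z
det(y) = -0.00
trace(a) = 0.21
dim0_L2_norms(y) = [0.08, 0.05, 0.09]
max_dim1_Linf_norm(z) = 0.29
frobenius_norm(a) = 0.84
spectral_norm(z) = 0.42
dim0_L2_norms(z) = [0.26, 0.24, 0.3]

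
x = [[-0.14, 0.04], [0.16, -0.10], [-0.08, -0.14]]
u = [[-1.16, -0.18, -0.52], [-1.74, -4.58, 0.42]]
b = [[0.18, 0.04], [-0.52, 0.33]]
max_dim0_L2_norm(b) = 0.55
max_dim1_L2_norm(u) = 4.92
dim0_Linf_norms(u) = [1.74, 4.58, 0.52]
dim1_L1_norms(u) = [1.86, 6.74]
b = u @ x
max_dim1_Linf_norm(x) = 0.16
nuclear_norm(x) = 0.40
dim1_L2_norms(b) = [0.18, 0.62]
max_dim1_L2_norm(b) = 0.62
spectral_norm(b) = 0.63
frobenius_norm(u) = 5.08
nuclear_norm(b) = 0.76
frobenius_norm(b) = 0.64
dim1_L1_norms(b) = [0.22, 0.85]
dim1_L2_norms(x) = [0.15, 0.19, 0.16]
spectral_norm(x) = 0.24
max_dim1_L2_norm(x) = 0.19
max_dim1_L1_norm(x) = 0.26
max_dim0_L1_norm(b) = 0.7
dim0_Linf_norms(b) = [0.52, 0.33]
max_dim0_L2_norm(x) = 0.23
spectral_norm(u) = 4.95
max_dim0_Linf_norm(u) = 4.58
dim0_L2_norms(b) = [0.55, 0.33]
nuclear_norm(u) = 6.11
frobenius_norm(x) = 0.29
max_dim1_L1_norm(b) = 0.85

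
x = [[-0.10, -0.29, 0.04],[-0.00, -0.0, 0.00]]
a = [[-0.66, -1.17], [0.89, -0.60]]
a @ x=[[0.07,0.19,-0.03], [-0.09,-0.26,0.04]]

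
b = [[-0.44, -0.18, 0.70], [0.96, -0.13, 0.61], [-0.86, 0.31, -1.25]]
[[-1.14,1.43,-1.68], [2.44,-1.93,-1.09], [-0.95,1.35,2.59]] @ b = [[3.32, -0.5, 2.17], [-1.99, -0.53, 1.89], [-0.51, 0.8, -3.08]]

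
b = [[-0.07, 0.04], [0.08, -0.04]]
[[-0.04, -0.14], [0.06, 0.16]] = b@ [[1.92, 2.68], [2.37, 1.28]]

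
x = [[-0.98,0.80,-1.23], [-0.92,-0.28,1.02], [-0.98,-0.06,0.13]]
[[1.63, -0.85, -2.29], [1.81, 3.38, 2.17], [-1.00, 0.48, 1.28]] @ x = [[1.43, 1.68, -3.17], [-7.01, 0.37, 1.5], [-0.72, -1.01, 1.89]]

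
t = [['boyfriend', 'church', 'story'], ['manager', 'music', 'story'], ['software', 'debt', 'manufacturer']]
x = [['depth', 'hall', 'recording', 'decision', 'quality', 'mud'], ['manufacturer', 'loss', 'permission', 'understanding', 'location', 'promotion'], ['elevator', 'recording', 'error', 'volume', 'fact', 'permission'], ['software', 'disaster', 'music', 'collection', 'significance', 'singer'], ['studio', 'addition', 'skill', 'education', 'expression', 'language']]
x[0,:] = ['depth', 'hall', 'recording', 'decision', 'quality', 'mud']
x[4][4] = 'expression'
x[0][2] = 'recording'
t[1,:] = ['manager', 'music', 'story']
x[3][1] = 'disaster'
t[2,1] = 'debt'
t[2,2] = 'manufacturer'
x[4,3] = 'education'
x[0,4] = 'quality'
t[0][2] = 'story'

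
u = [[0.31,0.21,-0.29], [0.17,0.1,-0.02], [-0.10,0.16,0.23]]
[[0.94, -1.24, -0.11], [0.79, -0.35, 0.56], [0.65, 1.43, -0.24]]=u @ [[3.21, -3.43, 5.94], [2.85, 2.88, -3.65], [2.26, 2.71, 4.08]]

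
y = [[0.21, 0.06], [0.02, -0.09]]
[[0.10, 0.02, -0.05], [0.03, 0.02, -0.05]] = y@[[0.55, 0.14, -0.39], [-0.24, -0.24, 0.46]]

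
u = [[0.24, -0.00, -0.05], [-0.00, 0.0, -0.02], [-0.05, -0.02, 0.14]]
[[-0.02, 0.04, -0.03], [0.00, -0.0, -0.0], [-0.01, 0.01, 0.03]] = u @ [[-0.11, 0.18, -0.1], [0.14, -0.02, 0.05], [-0.06, 0.11, 0.20]]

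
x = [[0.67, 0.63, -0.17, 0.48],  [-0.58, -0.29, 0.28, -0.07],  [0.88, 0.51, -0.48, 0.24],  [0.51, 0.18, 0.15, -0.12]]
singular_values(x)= [1.72, 0.43, 0.34, 0.01]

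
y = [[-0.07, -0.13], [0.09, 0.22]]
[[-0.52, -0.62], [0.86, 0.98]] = y @ [[0.52,2.17], [3.71,3.57]]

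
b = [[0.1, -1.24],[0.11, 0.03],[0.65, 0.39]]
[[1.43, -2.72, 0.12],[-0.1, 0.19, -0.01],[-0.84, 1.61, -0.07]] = b@[[-0.58, 1.11, -0.05], [-1.2, 2.28, -0.10]]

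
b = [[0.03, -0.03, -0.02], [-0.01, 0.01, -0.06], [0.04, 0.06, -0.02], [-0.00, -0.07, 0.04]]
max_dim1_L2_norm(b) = 0.08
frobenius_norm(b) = 0.13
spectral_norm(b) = 0.11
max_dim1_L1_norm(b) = 0.12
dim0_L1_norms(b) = [0.08, 0.17, 0.14]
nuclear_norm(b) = 0.22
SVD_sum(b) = [[-0.00, -0.01, 0.00],  [0.01, 0.03, -0.02],  [0.01, 0.06, -0.04],  [-0.01, -0.07, 0.04]] + [[-0.00, -0.02, -0.03], [-0.00, -0.02, -0.04], [0.0, 0.01, 0.02], [-0.0, -0.00, -0.0]] + [[0.03, -0.01, 0.00], [-0.01, 0.0, -0.0], [0.03, -0.01, 0.0], [0.01, -0.0, 0.00]]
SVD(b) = [[-0.08, -0.52, -0.72],[0.35, -0.79, 0.26],[0.6, 0.32, -0.58],[-0.71, -0.06, -0.28]] @ diag([0.11126974373033119, 0.0582454449128716, 0.04823393283869823]) @ [[0.16, 0.83, -0.54], [0.09, 0.53, 0.84], [-0.98, 0.18, -0.01]]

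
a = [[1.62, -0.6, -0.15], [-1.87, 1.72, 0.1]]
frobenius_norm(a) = 3.08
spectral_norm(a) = 3.03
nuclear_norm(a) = 3.58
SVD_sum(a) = [[1.35, -0.97, -0.09], [-2.05, 1.47, 0.14]] + [[0.27, 0.37, -0.06], [0.18, 0.25, -0.04]]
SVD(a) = [[-0.55, 0.83], [0.83, 0.55]] @ diag([3.0272261848073794, 0.5550690281546601]) @ [[-0.81, 0.58, 0.05], [0.57, 0.81, -0.13]]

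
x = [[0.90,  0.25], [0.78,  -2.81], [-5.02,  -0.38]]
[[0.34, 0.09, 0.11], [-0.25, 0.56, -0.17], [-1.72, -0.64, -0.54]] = x @ [[0.33, 0.14, 0.10], [0.18, -0.16, 0.09]]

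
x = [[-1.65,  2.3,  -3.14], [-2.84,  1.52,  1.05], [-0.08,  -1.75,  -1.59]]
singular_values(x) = [4.54, 3.41, 1.66]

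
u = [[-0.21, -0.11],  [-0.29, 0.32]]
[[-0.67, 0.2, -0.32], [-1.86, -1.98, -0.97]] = u @ [[4.24, 1.54, 2.1], [-1.97, -4.79, -1.14]]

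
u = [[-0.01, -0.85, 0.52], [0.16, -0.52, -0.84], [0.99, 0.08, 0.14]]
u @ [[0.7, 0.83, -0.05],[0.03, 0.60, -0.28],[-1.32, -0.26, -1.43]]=[[-0.72, -0.65, -0.51], [1.21, 0.04, 1.34], [0.51, 0.83, -0.27]]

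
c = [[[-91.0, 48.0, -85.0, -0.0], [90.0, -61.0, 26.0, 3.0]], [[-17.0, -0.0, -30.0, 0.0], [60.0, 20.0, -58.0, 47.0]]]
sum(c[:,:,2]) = -147.0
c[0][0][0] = -91.0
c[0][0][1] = 48.0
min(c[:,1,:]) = -61.0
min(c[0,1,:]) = -61.0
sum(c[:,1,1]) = -41.0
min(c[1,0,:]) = -30.0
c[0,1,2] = 26.0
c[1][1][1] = 20.0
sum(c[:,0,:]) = -175.0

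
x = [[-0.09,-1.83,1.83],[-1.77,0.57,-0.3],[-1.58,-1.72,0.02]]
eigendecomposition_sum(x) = [[(-0.34+0.52j), (-0.23+0.47j), (0.57+0.03j)], [-0.56-0.04j, (-0.47+0.03j), (0.23+0.47j)], [(-0.83-0.53j), -0.76-0.35j, -0.04+0.91j]] + [[-0.34-0.52j, (-0.23-0.47j), 0.57-0.03j], [-0.56+0.04j, -0.47-0.03j, (0.23-0.47j)], [-0.83+0.53j, (-0.76+0.35j), (-0.04-0.91j)]] + [[0.59+0.00j, -1.37+0.00j, (0.68-0j)], [(-0.65-0j), (1.52-0j), (-0.75+0j)], [(0.09+0j), -0.20+0.00j, (0.1-0j)]]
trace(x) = 0.50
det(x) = 6.33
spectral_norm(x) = 3.08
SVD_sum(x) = [[-0.84, -1.92, 1.09], [-0.01, -0.03, 0.01], [-0.71, -1.60, 0.91]] + [[0.87, -0.15, 0.41],[-1.61, 0.28, -0.76],[-1.02, 0.18, -0.48]] + [[-0.12, 0.24, 0.34], [-0.15, 0.32, 0.44], [0.14, -0.29, -0.41]]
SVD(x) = [[-0.77, 0.42, -0.49], [-0.01, -0.77, -0.64], [-0.64, -0.49, 0.59]] @ diag([3.076648784159199, 2.3384649684523424, 0.8801783059431194]) @ [[0.36, 0.81, -0.46],[0.89, -0.16, 0.42],[0.27, -0.56, -0.78]]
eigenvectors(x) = [[0.01-0.48j, 0.01+0.48j, 0.67+0.00j],[0.38-0.21j, 0.38+0.21j, (-0.74+0j)],[(0.76+0j), (0.76-0j), (0.1+0j)]]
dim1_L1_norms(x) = [3.75, 2.64, 3.32]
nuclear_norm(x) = 6.30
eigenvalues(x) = [(-0.85+1.46j), (-0.85-1.46j), (2.21+0j)]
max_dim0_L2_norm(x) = 2.58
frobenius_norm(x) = 3.96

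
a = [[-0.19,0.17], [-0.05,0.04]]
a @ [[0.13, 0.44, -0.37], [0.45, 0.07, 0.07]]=[[0.05, -0.07, 0.08], [0.01, -0.02, 0.02]]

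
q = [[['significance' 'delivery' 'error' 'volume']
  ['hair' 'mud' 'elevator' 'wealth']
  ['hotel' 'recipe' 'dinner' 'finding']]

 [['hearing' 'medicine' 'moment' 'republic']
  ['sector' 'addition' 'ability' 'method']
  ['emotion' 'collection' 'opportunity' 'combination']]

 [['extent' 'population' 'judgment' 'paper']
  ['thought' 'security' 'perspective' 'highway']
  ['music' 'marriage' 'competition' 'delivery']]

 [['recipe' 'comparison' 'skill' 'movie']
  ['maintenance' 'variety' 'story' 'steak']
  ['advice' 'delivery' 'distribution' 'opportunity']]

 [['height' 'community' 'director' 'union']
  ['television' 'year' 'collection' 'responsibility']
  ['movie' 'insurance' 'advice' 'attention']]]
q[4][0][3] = 'union'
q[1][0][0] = 'hearing'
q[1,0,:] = ['hearing', 'medicine', 'moment', 'republic']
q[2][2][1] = 'marriage'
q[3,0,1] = 'comparison'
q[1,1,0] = 'sector'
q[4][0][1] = 'community'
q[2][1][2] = 'perspective'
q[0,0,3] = 'volume'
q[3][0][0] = 'recipe'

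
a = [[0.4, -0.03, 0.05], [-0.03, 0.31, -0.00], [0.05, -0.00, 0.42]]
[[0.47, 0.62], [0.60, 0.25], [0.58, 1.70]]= a @ [[1.18,1.13], [2.05,0.92], [1.23,3.92]]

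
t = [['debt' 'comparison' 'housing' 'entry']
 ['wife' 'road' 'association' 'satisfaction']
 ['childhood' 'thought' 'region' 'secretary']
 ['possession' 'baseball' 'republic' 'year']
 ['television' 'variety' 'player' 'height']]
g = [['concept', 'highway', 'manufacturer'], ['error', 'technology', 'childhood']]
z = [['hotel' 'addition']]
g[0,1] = 'highway'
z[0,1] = 'addition'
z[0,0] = 'hotel'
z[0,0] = 'hotel'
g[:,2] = ['manufacturer', 'childhood']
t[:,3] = ['entry', 'satisfaction', 'secretary', 'year', 'height']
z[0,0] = 'hotel'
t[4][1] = 'variety'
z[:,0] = ['hotel']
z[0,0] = 'hotel'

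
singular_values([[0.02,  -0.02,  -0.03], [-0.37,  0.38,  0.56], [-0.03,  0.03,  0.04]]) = [0.77, 0.0, 0.0]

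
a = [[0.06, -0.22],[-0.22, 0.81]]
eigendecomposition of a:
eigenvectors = [[-0.97,0.26], [-0.26,-0.97]]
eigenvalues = [0.0, 0.87]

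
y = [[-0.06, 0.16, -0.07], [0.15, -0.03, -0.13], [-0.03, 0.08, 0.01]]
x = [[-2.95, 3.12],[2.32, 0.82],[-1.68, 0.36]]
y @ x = [[0.67, -0.08],[-0.29, 0.40],[0.26, -0.02]]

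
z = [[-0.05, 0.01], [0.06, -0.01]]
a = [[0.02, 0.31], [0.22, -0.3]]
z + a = [[-0.03, 0.32], [0.28, -0.31]]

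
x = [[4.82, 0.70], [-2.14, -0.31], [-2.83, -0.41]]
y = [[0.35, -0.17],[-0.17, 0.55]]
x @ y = [[1.57, -0.43], [-0.7, 0.19], [-0.92, 0.26]]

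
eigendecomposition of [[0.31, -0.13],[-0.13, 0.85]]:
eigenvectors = [[-0.97, 0.22], [-0.22, -0.97]]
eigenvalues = [0.28, 0.88]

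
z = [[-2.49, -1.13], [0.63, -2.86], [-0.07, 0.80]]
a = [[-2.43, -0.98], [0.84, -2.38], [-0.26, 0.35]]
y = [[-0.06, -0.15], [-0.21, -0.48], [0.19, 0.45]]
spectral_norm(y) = 0.73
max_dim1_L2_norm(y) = 0.52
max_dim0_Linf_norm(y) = 0.48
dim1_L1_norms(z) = [3.62, 3.49, 0.87]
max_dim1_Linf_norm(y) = 0.48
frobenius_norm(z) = 4.09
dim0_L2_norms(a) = [2.58, 2.6]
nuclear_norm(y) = 0.74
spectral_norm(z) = 3.22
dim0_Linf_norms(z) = [2.49, 2.86]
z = y + a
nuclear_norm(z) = 5.74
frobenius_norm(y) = 0.73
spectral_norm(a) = 2.65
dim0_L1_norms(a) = [3.53, 3.71]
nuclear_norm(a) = 5.18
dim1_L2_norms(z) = [2.73, 2.93, 0.8]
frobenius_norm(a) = 3.66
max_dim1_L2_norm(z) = 2.93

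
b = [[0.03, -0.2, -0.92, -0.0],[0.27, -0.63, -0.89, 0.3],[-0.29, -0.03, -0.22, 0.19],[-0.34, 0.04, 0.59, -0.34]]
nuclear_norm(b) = 2.70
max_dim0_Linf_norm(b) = 0.92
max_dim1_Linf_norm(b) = 0.92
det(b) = -0.08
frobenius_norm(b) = 1.73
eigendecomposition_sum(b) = [[(0.24+0j), (-0.04+0j), -0.33+0.00j, -0.09+0.00j], [0.13+0.00j, -0.02+0.00j, (-0.17+0j), (-0.05+0j)], [(-0.15-0j), 0.02+0.00j, (0.21+0j), (0.06+0j)], [-0.20-0.00j, 0.03+0.00j, (0.27+0j), 0.07+0.00j]] + [[-0.10+0.05j, 0.02-0.09j, 0.07+0.13j, -0.16-0.10j], [0.09+0.15j, -0.15-0.03j, 0.20-0.11j, (-0.14+0.25j)], [(-0.06+0j), 0.04-0.04j, (-0+0.08j), -0.05-0.09j], [(-0.07+0.08j), -0.01-0.09j, 0.10+0.10j, (-0.17-0.04j)]] + [[-0.10-0.05j, 0.02+0.09j, (0.07-0.13j), (-0.16+0.1j)], [0.09-0.15j, (-0.15+0.03j), 0.20+0.11j, (-0.14-0.25j)], [-0.06-0.00j, (0.04+0.04j), (-0-0.08j), -0.05+0.09j], [-0.07-0.08j, (-0.01+0.09j), 0.10-0.10j, (-0.17+0.04j)]] + [[(-0.02-0j), (-0.21+0j), (-0.72-0j), 0.41+0.00j], [(-0.03-0j), -0.32+0.00j, -1.11-0.00j, (0.63+0j)], [-0.01-0.00j, (-0.12+0j), -0.43-0.00j, (0.24+0j)], [0j, (0.03-0j), 0.11+0.00j, -0.06-0.00j]]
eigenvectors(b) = [[(-0.65+0j),0.01-0.47j,0.01+0.47j,-0.52+0.00j], [-0.34+0.00j,-0.71+0.00j,-0.71-0.00j,-0.80+0.00j], [(0.41+0j),(0.12-0.23j),(0.12+0.23j),(-0.31+0j)], [0.53+0.00j,-0.14-0.43j,(-0.14+0.43j),0.08+0.00j]]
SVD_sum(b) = [[0.18, -0.32, -0.78, 0.21], [0.22, -0.41, -1.00, 0.27], [0.04, -0.07, -0.17, 0.05], [-0.13, 0.24, 0.60, -0.16]] + [[-0.22, 0.02, -0.08, -0.07], [0.1, -0.01, 0.03, 0.03], [-0.25, 0.03, -0.09, -0.08], [-0.20, 0.02, -0.07, -0.06]] + [[0.01, 0.08, -0.03, 0.02], [-0.03, -0.21, 0.07, -0.04], [0.0, 0.03, -0.01, 0.01], [-0.04, -0.23, 0.07, -0.05]] + [[0.06, 0.01, -0.03, -0.16],[-0.02, -0.0, 0.01, 0.05],[-0.08, -0.02, 0.05, 0.22],[0.03, 0.01, -0.02, -0.07]]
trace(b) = -1.16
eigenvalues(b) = [(0.51+0j), (-0.42+0.07j), (-0.42-0.07j), (-0.83+0j)]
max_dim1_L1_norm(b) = 2.09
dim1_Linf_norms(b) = [0.92, 0.89, 0.29, 0.59]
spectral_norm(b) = 1.61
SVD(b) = [[-0.55, -0.55, 0.26, -0.57],  [-0.71, 0.24, -0.65, 0.16],  [-0.12, -0.62, 0.09, 0.77],  [0.42, -0.50, -0.71, -0.26]] @ diag([1.6055803170126153, 0.4412185787468985, 0.34986608383566614, 0.30762271498010396]) @ [[-0.20, 0.36, 0.88, -0.24], [0.90, -0.1, 0.32, 0.28], [0.14, 0.93, -0.29, 0.19], [-0.35, -0.07, 0.19, 0.91]]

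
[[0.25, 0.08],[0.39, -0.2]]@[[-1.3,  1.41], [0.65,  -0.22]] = [[-0.27, 0.33],[-0.64, 0.59]]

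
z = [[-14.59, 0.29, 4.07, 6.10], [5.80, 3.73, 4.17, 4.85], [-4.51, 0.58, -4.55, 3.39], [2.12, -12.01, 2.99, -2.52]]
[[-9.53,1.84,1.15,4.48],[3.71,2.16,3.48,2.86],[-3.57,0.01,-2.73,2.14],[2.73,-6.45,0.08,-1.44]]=z@[[0.66, -0.08, 0.09, -0.04], [-0.08, 0.56, 0.14, -0.01], [0.09, 0.14, 0.55, 0.03], [-0.04, -0.01, 0.03, 0.62]]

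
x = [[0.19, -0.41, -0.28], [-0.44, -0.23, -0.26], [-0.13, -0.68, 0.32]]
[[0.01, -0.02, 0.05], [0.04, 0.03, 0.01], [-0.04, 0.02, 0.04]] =x @ [[-0.04,-0.08,0.04], [0.02,-0.0,-0.08], [-0.10,0.02,-0.04]]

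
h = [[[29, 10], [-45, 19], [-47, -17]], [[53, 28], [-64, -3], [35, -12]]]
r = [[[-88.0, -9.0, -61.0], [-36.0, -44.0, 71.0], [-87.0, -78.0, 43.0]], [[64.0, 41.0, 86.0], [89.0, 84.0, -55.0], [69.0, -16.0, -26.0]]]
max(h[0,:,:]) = 29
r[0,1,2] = 71.0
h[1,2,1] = -12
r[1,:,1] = [41.0, 84.0, -16.0]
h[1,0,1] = 28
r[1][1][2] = -55.0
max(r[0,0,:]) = -9.0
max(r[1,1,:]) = 89.0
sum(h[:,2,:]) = -41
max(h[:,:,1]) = 28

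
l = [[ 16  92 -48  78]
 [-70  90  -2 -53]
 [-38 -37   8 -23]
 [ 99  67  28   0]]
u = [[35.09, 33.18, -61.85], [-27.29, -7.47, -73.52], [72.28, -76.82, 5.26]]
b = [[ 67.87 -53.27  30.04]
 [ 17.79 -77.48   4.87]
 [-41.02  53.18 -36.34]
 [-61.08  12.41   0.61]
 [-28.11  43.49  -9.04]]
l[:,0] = [16, -70, -38, 99]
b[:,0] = [67.87, 17.79, -41.02, -61.08, -28.11]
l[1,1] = 90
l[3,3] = 0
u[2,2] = 5.26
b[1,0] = 17.79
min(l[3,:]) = 0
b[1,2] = 4.87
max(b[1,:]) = 17.79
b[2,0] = -41.02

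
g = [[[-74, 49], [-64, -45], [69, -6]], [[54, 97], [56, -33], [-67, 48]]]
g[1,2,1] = 48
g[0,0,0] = -74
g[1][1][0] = 56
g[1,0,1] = 97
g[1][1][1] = -33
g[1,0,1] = 97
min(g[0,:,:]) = -74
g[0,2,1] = -6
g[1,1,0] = 56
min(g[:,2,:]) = -67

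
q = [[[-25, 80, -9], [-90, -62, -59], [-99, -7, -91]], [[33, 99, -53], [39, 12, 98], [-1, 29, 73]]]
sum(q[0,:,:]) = -362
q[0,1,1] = -62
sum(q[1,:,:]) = 329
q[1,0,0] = 33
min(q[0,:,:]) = -99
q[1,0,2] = -53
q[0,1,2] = -59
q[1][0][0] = 33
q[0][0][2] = -9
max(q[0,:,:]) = 80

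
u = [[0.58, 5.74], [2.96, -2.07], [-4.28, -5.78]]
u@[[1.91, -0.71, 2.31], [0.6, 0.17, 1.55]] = [[4.55, 0.56, 10.24], [4.41, -2.45, 3.63], [-11.64, 2.06, -18.85]]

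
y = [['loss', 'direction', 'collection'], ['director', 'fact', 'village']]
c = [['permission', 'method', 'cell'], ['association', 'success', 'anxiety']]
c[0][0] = 'permission'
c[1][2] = 'anxiety'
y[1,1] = 'fact'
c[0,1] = 'method'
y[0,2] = 'collection'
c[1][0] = 'association'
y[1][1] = 'fact'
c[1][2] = 'anxiety'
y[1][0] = 'director'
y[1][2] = 'village'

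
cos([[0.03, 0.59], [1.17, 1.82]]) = [[0.76, -0.36], [-0.72, -0.34]]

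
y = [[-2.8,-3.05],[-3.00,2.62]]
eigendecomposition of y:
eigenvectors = [[-0.91, 0.41], [-0.41, -0.91]]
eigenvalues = [-4.15, 3.97]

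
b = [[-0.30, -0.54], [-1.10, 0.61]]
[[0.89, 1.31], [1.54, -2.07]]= b @ [[-1.77, 0.41], [-0.66, -2.65]]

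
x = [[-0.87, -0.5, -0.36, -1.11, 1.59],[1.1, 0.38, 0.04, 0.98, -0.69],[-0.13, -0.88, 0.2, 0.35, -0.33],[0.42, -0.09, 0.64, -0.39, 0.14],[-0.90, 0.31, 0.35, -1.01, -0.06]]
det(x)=0.009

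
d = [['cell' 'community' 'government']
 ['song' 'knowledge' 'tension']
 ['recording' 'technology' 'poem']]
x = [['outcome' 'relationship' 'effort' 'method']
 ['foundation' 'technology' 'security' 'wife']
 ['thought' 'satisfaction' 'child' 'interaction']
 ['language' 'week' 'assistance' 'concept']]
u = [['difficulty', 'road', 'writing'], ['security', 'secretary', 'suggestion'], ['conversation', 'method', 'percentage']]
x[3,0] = 'language'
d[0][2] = 'government'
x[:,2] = ['effort', 'security', 'child', 'assistance']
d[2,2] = 'poem'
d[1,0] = 'song'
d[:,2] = ['government', 'tension', 'poem']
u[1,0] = 'security'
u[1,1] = 'secretary'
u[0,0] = 'difficulty'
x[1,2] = 'security'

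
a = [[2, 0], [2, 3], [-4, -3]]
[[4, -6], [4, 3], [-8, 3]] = a @ [[2, -3], [0, 3]]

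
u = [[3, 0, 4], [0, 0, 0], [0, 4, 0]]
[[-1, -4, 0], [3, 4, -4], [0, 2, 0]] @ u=[[-3, 0, -4], [9, -16, 12], [0, 0, 0]]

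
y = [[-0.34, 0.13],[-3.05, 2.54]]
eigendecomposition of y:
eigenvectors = [[-0.67,-0.05], [-0.74,-1.0]]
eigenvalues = [-0.2, 2.4]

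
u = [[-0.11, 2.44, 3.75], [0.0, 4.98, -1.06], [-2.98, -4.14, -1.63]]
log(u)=[[1.86,1.34,2.28],  [-0.2,1.58,-0.25],  [-1.68,-0.52,0.72]]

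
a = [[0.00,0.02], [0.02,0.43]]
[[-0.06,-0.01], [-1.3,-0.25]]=a@[[0.57,1.68], [-3.05,-0.65]]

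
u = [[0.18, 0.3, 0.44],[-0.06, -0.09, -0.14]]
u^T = [[0.18,-0.06], [0.30,-0.09], [0.44,-0.14]]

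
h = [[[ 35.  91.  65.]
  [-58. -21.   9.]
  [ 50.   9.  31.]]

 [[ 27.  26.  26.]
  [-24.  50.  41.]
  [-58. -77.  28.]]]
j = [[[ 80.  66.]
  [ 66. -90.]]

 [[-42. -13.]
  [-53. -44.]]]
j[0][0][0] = 80.0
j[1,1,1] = -44.0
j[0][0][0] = 80.0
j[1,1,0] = -53.0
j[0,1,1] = -90.0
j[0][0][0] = 80.0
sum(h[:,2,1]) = -68.0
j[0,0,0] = 80.0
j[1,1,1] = -44.0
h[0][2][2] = 31.0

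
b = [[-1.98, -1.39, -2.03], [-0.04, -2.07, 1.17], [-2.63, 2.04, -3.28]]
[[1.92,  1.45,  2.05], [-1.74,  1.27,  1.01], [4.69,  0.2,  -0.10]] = b @ [[-0.53, -0.84, 0.12], [0.44, -0.39, -0.81], [-0.73, 0.37, -0.57]]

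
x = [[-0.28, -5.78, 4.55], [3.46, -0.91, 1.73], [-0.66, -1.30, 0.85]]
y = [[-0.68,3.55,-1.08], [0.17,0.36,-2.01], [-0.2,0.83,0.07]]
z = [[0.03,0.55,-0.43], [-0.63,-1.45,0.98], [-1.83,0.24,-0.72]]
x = y @ z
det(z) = -0.01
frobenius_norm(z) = 2.81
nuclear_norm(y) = 5.81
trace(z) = -2.14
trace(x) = -0.34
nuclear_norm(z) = 3.97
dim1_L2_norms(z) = [0.7, 1.86, 1.98]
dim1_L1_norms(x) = [10.61, 6.1, 2.81]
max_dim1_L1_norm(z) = 3.06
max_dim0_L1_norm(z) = 2.49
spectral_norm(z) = 2.00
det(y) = 0.00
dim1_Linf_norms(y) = [3.55, 2.01, 0.83]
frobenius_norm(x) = 8.53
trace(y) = -0.25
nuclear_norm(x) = 11.33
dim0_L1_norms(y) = [1.05, 4.74, 3.16]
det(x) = -0.01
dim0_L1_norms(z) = [2.49, 2.24, 2.13]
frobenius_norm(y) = 4.38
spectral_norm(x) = 7.74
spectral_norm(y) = 3.98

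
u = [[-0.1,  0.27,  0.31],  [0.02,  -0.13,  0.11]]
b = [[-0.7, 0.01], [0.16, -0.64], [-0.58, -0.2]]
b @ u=[[0.07, -0.19, -0.22], [-0.03, 0.13, -0.02], [0.05, -0.13, -0.2]]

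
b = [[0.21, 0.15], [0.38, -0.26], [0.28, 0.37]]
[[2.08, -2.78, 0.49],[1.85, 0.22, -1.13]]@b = [[-0.48, 1.22],[0.16, -0.20]]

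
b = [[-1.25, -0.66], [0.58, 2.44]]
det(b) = -2.67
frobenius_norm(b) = 2.88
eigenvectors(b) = [[-0.99, 0.18], [0.16, -0.98]]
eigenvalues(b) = [-1.14, 2.33]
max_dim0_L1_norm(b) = 3.1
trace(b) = 1.19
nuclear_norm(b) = 3.69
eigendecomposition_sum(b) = [[-1.18, -0.22], [0.19, 0.04]] + [[-0.07, -0.44], [0.39, 2.4]]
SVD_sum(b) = [[-0.42, -1.01], [0.95, 2.29]] + [[-0.83, 0.35],[-0.37, 0.15]]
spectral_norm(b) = 2.70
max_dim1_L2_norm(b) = 2.51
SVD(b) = [[-0.4, 0.92], [0.92, 0.4]] @ diag([2.70475014232007, 0.9861169644720451]) @ [[0.38, 0.92], [-0.92, 0.38]]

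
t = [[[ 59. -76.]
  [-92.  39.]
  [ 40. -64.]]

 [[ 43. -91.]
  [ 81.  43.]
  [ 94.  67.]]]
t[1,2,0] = 94.0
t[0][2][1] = -64.0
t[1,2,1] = 67.0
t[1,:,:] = [[43.0, -91.0], [81.0, 43.0], [94.0, 67.0]]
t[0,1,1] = 39.0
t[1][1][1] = 43.0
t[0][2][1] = -64.0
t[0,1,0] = -92.0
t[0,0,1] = -76.0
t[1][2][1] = 67.0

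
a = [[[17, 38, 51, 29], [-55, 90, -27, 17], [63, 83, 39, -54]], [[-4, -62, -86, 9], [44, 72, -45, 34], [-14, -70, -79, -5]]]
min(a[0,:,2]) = -27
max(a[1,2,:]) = -5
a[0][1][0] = -55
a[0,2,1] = 83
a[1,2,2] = -79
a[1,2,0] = -14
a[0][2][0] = 63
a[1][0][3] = 9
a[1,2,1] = -70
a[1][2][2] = -79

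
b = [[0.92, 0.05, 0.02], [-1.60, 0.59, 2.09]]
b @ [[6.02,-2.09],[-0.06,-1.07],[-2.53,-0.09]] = [[5.48, -1.98], [-14.96, 2.52]]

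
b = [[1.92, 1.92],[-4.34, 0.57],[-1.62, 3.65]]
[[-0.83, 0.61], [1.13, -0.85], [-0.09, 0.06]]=b@[[-0.28, 0.21], [-0.15, 0.11]]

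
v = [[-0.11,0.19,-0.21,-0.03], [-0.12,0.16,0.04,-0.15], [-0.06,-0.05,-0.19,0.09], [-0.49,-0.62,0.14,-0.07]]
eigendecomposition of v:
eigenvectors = [[-0.28+0.00j, -0.40+0.00j, -0.01+0.36j, (-0.01-0.36j)], [-0.38+0.00j, (0.32+0j), (-0.27-0.02j), (-0.27+0.02j)], [0.19+0.00j, (0.4+0j), 0.11+0.32j, 0.11-0.32j], [(0.86+0j), (0.76+0j), -0.82+0.00j, -0.82-0.00j]]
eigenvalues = [(0.39+0j), 0j, (-0.3+0.15j), (-0.3-0.15j)]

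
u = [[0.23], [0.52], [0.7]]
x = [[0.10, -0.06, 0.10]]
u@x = [[0.02, -0.01, 0.02], [0.05, -0.03, 0.05], [0.07, -0.04, 0.07]]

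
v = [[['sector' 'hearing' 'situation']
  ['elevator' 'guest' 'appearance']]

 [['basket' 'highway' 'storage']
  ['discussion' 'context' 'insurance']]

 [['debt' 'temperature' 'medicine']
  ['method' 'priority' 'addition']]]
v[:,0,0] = ['sector', 'basket', 'debt']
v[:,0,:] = [['sector', 'hearing', 'situation'], ['basket', 'highway', 'storage'], ['debt', 'temperature', 'medicine']]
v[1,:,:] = [['basket', 'highway', 'storage'], ['discussion', 'context', 'insurance']]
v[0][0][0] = 'sector'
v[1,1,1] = 'context'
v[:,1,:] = [['elevator', 'guest', 'appearance'], ['discussion', 'context', 'insurance'], ['method', 'priority', 'addition']]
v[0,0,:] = ['sector', 'hearing', 'situation']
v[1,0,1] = 'highway'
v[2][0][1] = 'temperature'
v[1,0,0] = 'basket'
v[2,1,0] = 'method'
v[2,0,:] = ['debt', 'temperature', 'medicine']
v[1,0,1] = 'highway'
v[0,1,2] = 'appearance'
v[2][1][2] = 'addition'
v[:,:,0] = [['sector', 'elevator'], ['basket', 'discussion'], ['debt', 'method']]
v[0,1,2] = 'appearance'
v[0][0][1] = 'hearing'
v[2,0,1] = 'temperature'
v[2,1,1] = 'priority'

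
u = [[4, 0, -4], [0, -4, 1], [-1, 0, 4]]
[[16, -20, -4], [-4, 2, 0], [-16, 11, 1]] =u @ [[0, -3, -1], [0, 0, 0], [-4, 2, 0]]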